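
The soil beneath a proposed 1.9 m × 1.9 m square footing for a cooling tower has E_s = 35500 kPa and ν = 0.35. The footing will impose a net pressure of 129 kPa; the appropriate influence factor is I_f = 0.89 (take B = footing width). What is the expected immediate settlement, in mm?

Immediate (elastic) settlement: S_e = q·B·(1−ν²)/E_s · I_f.
S_e = 129 × 1.9 × (1 − 0.35²) / 35500 × 0.89
    = 129 × 1.9 × 0.8775 / 35500 × 0.89
    = 0.005392 m = 5.392 mm

S_e ≈ 5.39 mm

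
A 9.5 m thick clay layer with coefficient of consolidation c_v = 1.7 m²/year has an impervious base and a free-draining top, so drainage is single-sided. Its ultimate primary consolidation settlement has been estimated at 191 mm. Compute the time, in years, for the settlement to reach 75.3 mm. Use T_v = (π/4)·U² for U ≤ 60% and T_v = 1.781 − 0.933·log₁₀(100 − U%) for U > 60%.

t ≈ 6.48 years

Drainage path length: H_d = H = 9.5 m (single drainage).
U = S(t)/S_ult = 75.3/191 = 0.3942.
U ≤ 60%: T_v = (π/4)·U² = (π/4)×0.39424² = 0.12207.
t = T_v·H_d²/c_v = 0.12207×9.5²/1.7 = 6.48 years.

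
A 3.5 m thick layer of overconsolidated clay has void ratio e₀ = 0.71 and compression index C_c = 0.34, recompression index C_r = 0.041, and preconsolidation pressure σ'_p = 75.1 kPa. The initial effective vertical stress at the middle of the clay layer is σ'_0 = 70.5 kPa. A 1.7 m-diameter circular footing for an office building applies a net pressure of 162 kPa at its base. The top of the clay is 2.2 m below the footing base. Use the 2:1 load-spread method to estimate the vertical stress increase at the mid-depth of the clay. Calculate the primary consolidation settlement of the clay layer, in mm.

Mid-depth of clay below the footing base: z = 2.2 + 3.5/2 = 3.95 m.
Stress increase at mid-clay by the 2:1 spreading method:
Δσ ≈ qD²/(D+z)² = 162×1.7²/(1.7+3.95)² = 14.666 kPa
Final effective stress: σ'_f = 70.5 + 14.666 = 85.166 kPa.
σ'_f = 85.166 > σ'_p = 75.1 kPa, so the stress path crosses the preconsolidation pressure — recompression up to σ'_p, then virgin compression beyond:
S_c = H/(1+e₀)·[C_r·log₁₀(σ'_p/σ'_0) + C_c·log₁₀(σ'_f/σ'_p)]
    = 3.5/1.71 × [0.041×log₁₀(75.1/70.5) + 0.34×log₁₀(85.166/75.1)]
    = 2.0468 × [0.0011255 + 0.018573] = 0.04032 m

S_c ≈ 40.3 mm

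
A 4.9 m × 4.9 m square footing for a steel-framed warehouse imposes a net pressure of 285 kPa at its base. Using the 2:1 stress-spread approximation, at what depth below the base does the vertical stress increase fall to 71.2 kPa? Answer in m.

z ≈ 4.9 m

2:1 spreading — at depth z the loaded area has grown by z in each plan dimension:
qB²/(B+z)² = Δσ_z ⇒ z = B(√(q/Δσ_z) − 1) = 4.9×(√(285/71.2) − 1) = 4.903 m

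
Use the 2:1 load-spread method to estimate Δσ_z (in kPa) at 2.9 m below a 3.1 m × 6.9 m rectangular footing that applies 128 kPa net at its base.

By the 2:1 method the load spreads at 1 horizontal : 2 vertical, so at depth z the loaded area has grown by z in each plan dimension:
Δσ = qBL/((B+z)(L+z)) = 128×3.1×6.9/((3.1+2.9)(6.9+2.9)) = 46.563 kPa

Δσ_z ≈ 46.6 kPa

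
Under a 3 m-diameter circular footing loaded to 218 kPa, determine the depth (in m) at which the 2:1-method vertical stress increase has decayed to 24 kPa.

z ≈ 6.04 m

2:1 spreading — at depth z the loaded area has grown by z in each plan dimension:
qD²/(D+z)² = Δσ_z ⇒ z = D(√(q/Δσ_z) − 1) = 3×(√(218/24) − 1) = 6.042 m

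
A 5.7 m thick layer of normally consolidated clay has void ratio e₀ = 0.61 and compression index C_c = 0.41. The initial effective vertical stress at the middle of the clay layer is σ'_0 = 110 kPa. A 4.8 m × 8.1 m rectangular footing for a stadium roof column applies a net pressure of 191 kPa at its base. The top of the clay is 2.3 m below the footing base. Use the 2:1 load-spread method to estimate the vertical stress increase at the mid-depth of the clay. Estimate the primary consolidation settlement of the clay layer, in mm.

Mid-depth of clay below the footing base: z = 2.3 + 5.7/2 = 5.15 m.
Stress increase at mid-clay by the 2:1 spreading method:
Δσ = qBL/((B+z)(L+z)) = 191×4.8×8.1/((4.8+5.15)(8.1+5.15)) = 56.328 kPa
Final effective stress: σ'_f = σ'_0 + Δσ = 110 + 56.328 = 166.33 kPa.
Normally consolidated clay, so the full stress increment lies on the virgin compression line:
S_c = C_c·H/(1+e₀)·log₁₀(σ'_f/σ'_0) = 0.41×5.7/(1+0.61)×log₁₀(166.33/110)
    = 1.4516 × 0.17958 = 0.2607 m

S_c ≈ 261 mm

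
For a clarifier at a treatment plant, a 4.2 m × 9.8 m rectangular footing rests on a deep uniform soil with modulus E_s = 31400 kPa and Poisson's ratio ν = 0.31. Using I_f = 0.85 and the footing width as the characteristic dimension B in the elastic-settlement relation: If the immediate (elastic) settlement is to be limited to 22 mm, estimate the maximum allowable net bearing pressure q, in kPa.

S_e = q·B·(1−ν²)/E_s · I_f  ⇒  q = S_e·E_s / (B·(1−ν²)·I_f).
q = 0.022 × 31400 / (4.2 × 0.9039 × 0.85) = 214.1 kPa

q ≈ 214 kPa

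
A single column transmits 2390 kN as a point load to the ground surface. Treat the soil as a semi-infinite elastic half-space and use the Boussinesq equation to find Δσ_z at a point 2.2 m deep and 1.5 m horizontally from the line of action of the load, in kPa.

Boussinesq vertical stress below a point load on an elastic half-space:
Δσ_z = 3P/(2πz²) · [1 + (r/z)²]^(−5/2)
r/z = 1.5/2.2 = 0.68182; [1+(r/z)²]^(−5/2) = 0.38503.
Δσ_z = 3×2390/(2π×2.2²) × 0.38503 = 235.77 × 0.38503 = 90.78 kPa

Δσ_z ≈ 90.8 kPa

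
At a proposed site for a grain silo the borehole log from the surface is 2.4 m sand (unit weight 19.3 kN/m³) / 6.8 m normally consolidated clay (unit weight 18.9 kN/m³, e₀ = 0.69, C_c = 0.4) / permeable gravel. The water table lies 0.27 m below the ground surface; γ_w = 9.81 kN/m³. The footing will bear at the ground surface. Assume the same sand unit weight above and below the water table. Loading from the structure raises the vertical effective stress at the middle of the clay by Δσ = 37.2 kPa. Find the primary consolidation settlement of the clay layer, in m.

Mid-depth of clay below the ground surface: z = 2.4 + 6.8/2 = 5.8 m.
Total vertical stress at mid-clay: σ_v = 19.3×2.4 + 18.9×3.4 = 110.58 kPa.
Pore pressure: u = 9.81×(5.8 − 0.27) = 54.249 kPa.
Initial effective stress: σ'_0 = σ_v − u = 110.58 − 54.249 = 56.331 kPa.
Final effective stress: σ'_f = σ'_0 + Δσ = 56.331 + 37.2 = 93.531 kPa.
Normally consolidated clay, so the full stress increment lies on the virgin compression line:
S_c = C_c·H/(1+e₀)·log₁₀(σ'_f/σ'_0) = 0.4×6.8/(1+0.69)×log₁₀(93.531/56.331)
    = 1.6095 × 0.22021 = 0.3544 m

S_c ≈ 0.354 m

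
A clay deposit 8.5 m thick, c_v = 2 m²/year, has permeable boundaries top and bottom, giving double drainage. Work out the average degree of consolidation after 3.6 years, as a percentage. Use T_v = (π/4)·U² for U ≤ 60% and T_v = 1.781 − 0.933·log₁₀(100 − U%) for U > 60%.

Drainage path length: H_d = H/2 = 4.25 m (double drainage).
T_v = c_v·t/H_d² = 2×3.6/4.25² = 0.39862.
T_v = 0.39862 corresponds to the U > 60% branch:
U = 1 − 10^((1.781 − T_v)/0.933)/100 = 0.6969

U ≈ 69.7 %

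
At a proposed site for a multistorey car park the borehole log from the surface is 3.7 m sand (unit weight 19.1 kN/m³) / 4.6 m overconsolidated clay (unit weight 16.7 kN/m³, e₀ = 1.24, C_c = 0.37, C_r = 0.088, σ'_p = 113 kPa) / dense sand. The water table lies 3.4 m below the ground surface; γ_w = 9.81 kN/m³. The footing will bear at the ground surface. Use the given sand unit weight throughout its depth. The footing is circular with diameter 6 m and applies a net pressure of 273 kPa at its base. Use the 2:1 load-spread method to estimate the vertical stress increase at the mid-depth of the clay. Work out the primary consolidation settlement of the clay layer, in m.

S_c ≈ 0.121 m

Mid-depth of clay below the ground surface: z = 3.7 + 4.6/2 = 6 m.
Total vertical stress at mid-clay: σ_v = 19.1×3.7 + 16.7×2.3 = 109.08 kPa.
Pore pressure: u = 9.81×(6 − 3.4) = 25.506 kPa.
Initial effective stress: σ'_0 = σ_v − u = 109.08 − 25.506 = 83.574 kPa.
Stress increase at mid-clay by the 2:1 spreading method:
Δσ ≈ qD²/(D+z)² = 273×6²/(6+6)² = 68.25 kPa
Final effective stress: σ'_f = 83.574 + 68.25 = 151.82 kPa.
σ'_f = 151.82 > σ'_p = 113 kPa, so the stress path crosses the preconsolidation pressure — recompression up to σ'_p, then virgin compression beyond:
S_c = H/(1+e₀)·[C_r·log₁₀(σ'_p/σ'_0) + C_c·log₁₀(σ'_f/σ'_p)]
    = 4.6/2.24 × [0.088×log₁₀(113/83.574) + 0.37×log₁₀(151.82/113)]
    = 2.0536 × [0.011529 + 0.047453] = 0.1211 m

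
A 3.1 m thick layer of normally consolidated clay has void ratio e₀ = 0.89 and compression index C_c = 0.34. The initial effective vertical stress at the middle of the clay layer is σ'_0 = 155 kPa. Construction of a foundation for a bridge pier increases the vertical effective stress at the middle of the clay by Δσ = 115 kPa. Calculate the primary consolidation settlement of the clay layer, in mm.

Final effective stress: σ'_f = σ'_0 + Δσ = 155 + 115 = 270 kPa.
Normally consolidated clay, so the full stress increment lies on the virgin compression line:
S_c = C_c·H/(1+e₀)·log₁₀(σ'_f/σ'_0) = 0.34×3.1/(1+0.89)×log₁₀(270/155)
    = 0.55767 × 0.24103 = 0.1344 m

S_c ≈ 134 mm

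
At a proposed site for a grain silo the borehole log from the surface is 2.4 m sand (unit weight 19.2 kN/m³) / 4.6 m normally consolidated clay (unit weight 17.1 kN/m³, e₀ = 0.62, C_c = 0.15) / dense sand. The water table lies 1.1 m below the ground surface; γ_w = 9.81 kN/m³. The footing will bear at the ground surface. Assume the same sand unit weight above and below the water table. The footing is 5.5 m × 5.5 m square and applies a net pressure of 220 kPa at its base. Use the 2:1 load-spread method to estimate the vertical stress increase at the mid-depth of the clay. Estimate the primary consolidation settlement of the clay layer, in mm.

S_c ≈ 152 mm

Mid-depth of clay below the ground surface: z = 2.4 + 4.6/2 = 4.7 m.
Total vertical stress at mid-clay: σ_v = 19.2×2.4 + 17.1×2.3 = 85.41 kPa.
Pore pressure: u = 9.81×(4.7 − 1.1) = 35.316 kPa.
Initial effective stress: σ'_0 = σ_v − u = 85.41 − 35.316 = 50.094 kPa.
Stress increase at mid-clay by the 2:1 spreading method:
Δσ = qBL/((B+z)(L+z)) = 220×5.5×5.5/((5.5+4.7)(5.5+4.7)) = 63.966 kPa
Final effective stress: σ'_f = σ'_0 + Δσ = 50.094 + 63.966 = 114.06 kPa.
Normally consolidated clay, so the full stress increment lies on the virgin compression line:
S_c = C_c·H/(1+e₀)·log₁₀(σ'_f/σ'_0) = 0.15×4.6/(1+0.62)×log₁₀(114.06/50.094)
    = 0.42593 × 0.35735 = 0.1522 m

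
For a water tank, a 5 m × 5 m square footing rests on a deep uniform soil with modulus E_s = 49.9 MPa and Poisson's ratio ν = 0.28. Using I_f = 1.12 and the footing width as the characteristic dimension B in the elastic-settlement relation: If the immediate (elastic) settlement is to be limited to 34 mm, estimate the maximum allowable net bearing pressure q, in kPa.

E_s = 49.9 MPa = 49900 kPa.
S_e = q·B·(1−ν²)/E_s · I_f  ⇒  q = S_e·E_s / (B·(1−ν²)·I_f).
q = 0.034 × 49900 / (5 × 0.9216 × 1.12) = 328.7 kPa

q ≈ 329 kPa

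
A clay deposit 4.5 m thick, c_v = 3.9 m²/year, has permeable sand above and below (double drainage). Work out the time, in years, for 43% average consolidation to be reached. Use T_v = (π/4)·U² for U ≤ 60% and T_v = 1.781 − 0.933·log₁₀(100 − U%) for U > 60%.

t ≈ 0.189 years

Drainage path length: H_d = H/2 = 2.25 m (double drainage).
U ≤ 60%: T_v = (π/4)·U² = (π/4)×0.43² = 0.14522.
t = T_v·H_d²/c_v = 0.14522×2.25²/3.9 = 0.1885 years.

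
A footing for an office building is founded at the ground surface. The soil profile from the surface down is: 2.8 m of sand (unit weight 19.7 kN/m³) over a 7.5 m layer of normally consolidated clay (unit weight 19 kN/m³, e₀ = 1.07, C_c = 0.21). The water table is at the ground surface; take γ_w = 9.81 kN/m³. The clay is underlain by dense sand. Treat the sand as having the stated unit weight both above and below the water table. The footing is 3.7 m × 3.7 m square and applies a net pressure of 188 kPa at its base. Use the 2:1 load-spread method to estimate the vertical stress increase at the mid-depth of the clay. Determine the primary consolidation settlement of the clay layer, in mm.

S_c ≈ 110 mm

Mid-depth of clay below the ground surface: z = 2.8 + 7.5/2 = 6.55 m.
Total vertical stress at mid-clay: σ_v = 19.7×2.8 + 19×3.75 = 126.41 kPa.
Pore pressure: u = 9.81×(6.55 − 0) = 64.255 kPa.
Initial effective stress: σ'_0 = σ_v − u = 126.41 − 64.255 = 62.155 kPa.
Stress increase at mid-clay by the 2:1 spreading method:
Δσ = qBL/((B+z)(L+z)) = 188×3.7×3.7/((3.7+6.55)(3.7+6.55)) = 24.497 kPa
Final effective stress: σ'_f = σ'_0 + Δσ = 62.155 + 24.497 = 86.652 kPa.
Normally consolidated clay, so the full stress increment lies on the virgin compression line:
S_c = C_c·H/(1+e₀)·log₁₀(σ'_f/σ'_0) = 0.21×7.5/(1+1.07)×log₁₀(86.652/62.155)
    = 0.76087 × 0.1443 = 0.1098 m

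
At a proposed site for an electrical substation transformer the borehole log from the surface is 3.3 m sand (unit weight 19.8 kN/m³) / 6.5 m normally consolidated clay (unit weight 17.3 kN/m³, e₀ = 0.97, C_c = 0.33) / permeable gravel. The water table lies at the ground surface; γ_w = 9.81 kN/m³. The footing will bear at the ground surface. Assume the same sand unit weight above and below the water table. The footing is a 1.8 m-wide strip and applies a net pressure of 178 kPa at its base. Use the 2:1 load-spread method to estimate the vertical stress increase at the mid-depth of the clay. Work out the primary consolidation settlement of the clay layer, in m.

Mid-depth of clay below the ground surface: z = 3.3 + 6.5/2 = 6.55 m.
Total vertical stress at mid-clay: σ_v = 19.8×3.3 + 17.3×3.25 = 121.56 kPa.
Pore pressure: u = 9.81×(6.55 − 0) = 64.255 kPa.
Initial effective stress: σ'_0 = σ_v − u = 121.56 − 64.255 = 57.305 kPa.
Stress increase at mid-clay by the 2:1 spreading method:
Δσ = qB/(B+z) = 178×1.8/(1.8+6.55) = 38.371 kPa
Final effective stress: σ'_f = σ'_0 + Δσ = 57.305 + 38.371 = 95.676 kPa.
Normally consolidated clay, so the full stress increment lies on the virgin compression line:
S_c = C_c·H/(1+e₀)·log₁₀(σ'_f/σ'_0) = 0.33×6.5/(1+0.97)×log₁₀(95.676/57.305)
    = 1.0888 × 0.22261 = 0.2424 m

S_c ≈ 0.242 m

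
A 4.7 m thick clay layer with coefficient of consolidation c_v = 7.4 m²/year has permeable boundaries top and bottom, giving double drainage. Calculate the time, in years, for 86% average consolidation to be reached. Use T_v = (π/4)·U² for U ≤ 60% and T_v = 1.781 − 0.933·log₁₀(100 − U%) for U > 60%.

t ≈ 0.531 years

Drainage path length: H_d = H/2 = 2.35 m (double drainage).
U > 60%: T_v = 1.781 − 0.933·log₁₀(100 − 86) = 0.71166.
t = T_v·H_d²/c_v = 0.71166×2.35²/7.4 = 0.5311 years.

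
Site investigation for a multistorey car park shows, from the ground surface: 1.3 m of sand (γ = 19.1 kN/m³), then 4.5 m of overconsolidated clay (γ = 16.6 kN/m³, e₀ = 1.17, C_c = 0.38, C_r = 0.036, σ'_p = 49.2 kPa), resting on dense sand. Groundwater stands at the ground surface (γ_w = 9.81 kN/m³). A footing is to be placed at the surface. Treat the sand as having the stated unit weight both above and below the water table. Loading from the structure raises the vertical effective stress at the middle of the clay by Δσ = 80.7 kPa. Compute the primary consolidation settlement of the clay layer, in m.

Mid-depth of clay below the ground surface: z = 1.3 + 4.5/2 = 3.55 m.
Total vertical stress at mid-clay: σ_v = 19.1×1.3 + 16.6×2.25 = 62.18 kPa.
Pore pressure: u = 9.81×(3.55 − 0) = 34.825 kPa.
Initial effective stress: σ'_0 = σ_v − u = 62.18 − 34.825 = 27.355 kPa.
Final effective stress: σ'_f = 27.355 + 80.7 = 108.06 kPa.
σ'_f = 108.06 > σ'_p = 49.2 kPa, so the stress path crosses the preconsolidation pressure — recompression up to σ'_p, then virgin compression beyond:
S_c = H/(1+e₀)·[C_r·log₁₀(σ'_p/σ'_0) + C_c·log₁₀(σ'_f/σ'_p)]
    = 4.5/2.17 × [0.036×log₁₀(49.2/27.355) + 0.38×log₁₀(108.06/49.2)]
    = 2.0737 × [0.0091774 + 0.12985] = 0.2883 m

S_c ≈ 0.288 m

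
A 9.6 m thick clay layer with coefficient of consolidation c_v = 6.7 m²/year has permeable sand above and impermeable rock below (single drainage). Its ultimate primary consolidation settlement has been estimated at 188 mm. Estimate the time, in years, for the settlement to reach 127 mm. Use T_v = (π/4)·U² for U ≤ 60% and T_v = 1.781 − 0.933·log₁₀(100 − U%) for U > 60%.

t ≈ 5.1 years

Drainage path length: H_d = H = 9.6 m (single drainage).
U = S(t)/S_ult = 127/188 = 0.6755.
U > 60%: T_v = 1.781 − 0.933·log₁₀(100 − 67.553) = 0.37108.
t = T_v·H_d²/c_v = 0.37108×9.6²/6.7 = 5.104 years.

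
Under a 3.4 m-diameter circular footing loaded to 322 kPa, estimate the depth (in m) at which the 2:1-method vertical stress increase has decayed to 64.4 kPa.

2:1 spreading — at depth z the loaded area has grown by z in each plan dimension:
qD²/(D+z)² = Δσ_z ⇒ z = D(√(q/Δσ_z) − 1) = 3.4×(√(322/64.4) − 1) = 4.203 m

z ≈ 4.2 m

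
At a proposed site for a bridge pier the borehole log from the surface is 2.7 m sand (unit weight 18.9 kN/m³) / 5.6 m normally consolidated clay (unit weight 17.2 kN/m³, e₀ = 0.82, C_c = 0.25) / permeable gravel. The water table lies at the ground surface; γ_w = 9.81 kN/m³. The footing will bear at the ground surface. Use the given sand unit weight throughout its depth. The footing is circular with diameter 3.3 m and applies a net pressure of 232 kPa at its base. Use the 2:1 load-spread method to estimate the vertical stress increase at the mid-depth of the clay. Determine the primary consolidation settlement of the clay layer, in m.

Mid-depth of clay below the ground surface: z = 2.7 + 5.6/2 = 5.5 m.
Total vertical stress at mid-clay: σ_v = 18.9×2.7 + 17.2×2.8 = 99.19 kPa.
Pore pressure: u = 9.81×(5.5 − 0) = 53.955 kPa.
Initial effective stress: σ'_0 = σ_v − u = 99.19 − 53.955 = 45.235 kPa.
Stress increase at mid-clay by the 2:1 spreading method:
Δσ ≈ qD²/(D+z)² = 232×3.3²/(3.3+5.5)² = 32.625 kPa
Final effective stress: σ'_f = σ'_0 + Δσ = 45.235 + 32.625 = 77.86 kPa.
Normally consolidated clay, so the full stress increment lies on the virgin compression line:
S_c = C_c·H/(1+e₀)·log₁₀(σ'_f/σ'_0) = 0.25×5.6/(1+0.82)×log₁₀(77.86/45.235)
    = 0.76923 × 0.23584 = 0.1814 m

S_c ≈ 0.181 m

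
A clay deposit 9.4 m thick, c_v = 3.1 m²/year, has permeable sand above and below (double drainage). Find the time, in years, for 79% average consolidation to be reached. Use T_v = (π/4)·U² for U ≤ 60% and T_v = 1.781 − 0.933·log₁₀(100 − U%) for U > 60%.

Drainage path length: H_d = H/2 = 4.7 m (double drainage).
U > 60%: T_v = 1.781 − 0.933·log₁₀(100 − 79) = 0.54737.
t = T_v·H_d²/c_v = 0.54737×4.7²/3.1 = 3.9 years.

t ≈ 3.9 years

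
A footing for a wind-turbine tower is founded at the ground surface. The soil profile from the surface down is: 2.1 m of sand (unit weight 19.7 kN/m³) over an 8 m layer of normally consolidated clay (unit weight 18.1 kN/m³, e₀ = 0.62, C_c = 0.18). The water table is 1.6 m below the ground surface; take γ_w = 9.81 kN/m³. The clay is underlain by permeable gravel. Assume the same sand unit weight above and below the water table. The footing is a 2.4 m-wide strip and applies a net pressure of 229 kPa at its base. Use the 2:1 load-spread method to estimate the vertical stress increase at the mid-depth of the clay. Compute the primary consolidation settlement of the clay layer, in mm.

S_c ≈ 254 mm

Mid-depth of clay below the ground surface: z = 2.1 + 8/2 = 6.1 m.
Total vertical stress at mid-clay: σ_v = 19.7×2.1 + 18.1×4 = 113.77 kPa.
Pore pressure: u = 9.81×(6.1 − 1.6) = 44.145 kPa.
Initial effective stress: σ'_0 = σ_v − u = 113.77 − 44.145 = 69.625 kPa.
Stress increase at mid-clay by the 2:1 spreading method:
Δσ = qB/(B+z) = 229×2.4/(2.4+6.1) = 64.659 kPa
Final effective stress: σ'_f = σ'_0 + Δσ = 69.625 + 64.659 = 134.28 kPa.
Normally consolidated clay, so the full stress increment lies on the virgin compression line:
S_c = C_c·H/(1+e₀)·log₁₀(σ'_f/σ'_0) = 0.18×8/(1+0.62)×log₁₀(134.28/69.625)
    = 0.88889 × 0.28525 = 0.2536 m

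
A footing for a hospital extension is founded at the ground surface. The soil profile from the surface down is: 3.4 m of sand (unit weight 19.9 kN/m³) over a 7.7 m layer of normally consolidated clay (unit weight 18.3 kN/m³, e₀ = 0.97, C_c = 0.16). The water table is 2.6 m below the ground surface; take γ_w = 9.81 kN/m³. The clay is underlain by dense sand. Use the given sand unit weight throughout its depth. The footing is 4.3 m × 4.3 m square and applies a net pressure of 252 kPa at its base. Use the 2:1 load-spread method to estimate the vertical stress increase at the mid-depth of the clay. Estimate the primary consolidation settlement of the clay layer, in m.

Mid-depth of clay below the ground surface: z = 3.4 + 7.7/2 = 7.25 m.
Total vertical stress at mid-clay: σ_v = 19.9×3.4 + 18.3×3.85 = 138.12 kPa.
Pore pressure: u = 9.81×(7.25 − 2.6) = 45.617 kPa.
Initial effective stress: σ'_0 = σ_v − u = 138.12 − 45.617 = 92.503 kPa.
Stress increase at mid-clay by the 2:1 spreading method:
Δσ = qBL/((B+z)(L+z)) = 252×4.3×4.3/((4.3+7.25)(4.3+7.25)) = 34.928 kPa
Final effective stress: σ'_f = σ'_0 + Δσ = 92.503 + 34.928 = 127.43 kPa.
Normally consolidated clay, so the full stress increment lies on the virgin compression line:
S_c = C_c·H/(1+e₀)·log₁₀(σ'_f/σ'_0) = 0.16×7.7/(1+0.97)×log₁₀(127.43/92.503)
    = 0.62538 × 0.13912 = 0.087 m

S_c ≈ 0.087 m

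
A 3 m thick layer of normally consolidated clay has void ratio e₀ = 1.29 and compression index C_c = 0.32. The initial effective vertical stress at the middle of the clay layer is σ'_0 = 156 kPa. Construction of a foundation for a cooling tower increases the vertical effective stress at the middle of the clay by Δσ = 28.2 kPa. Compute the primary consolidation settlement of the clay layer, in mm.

Final effective stress: σ'_f = σ'_0 + Δσ = 156 + 28.2 = 184.2 kPa.
Normally consolidated clay, so the full stress increment lies on the virgin compression line:
S_c = C_c·H/(1+e₀)·log₁₀(σ'_f/σ'_0) = 0.32×3/(1+1.29)×log₁₀(184.2/156)
    = 0.41921 × 0.072165 = 0.03025 m

S_c ≈ 30.3 mm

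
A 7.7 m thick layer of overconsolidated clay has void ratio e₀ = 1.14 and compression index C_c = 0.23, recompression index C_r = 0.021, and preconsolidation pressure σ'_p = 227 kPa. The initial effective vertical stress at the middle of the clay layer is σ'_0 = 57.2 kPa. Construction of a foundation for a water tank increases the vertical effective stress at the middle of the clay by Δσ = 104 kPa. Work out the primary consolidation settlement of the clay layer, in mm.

S_c ≈ 34 mm

Final effective stress: σ'_f = 57.2 + 104 = 161.2 kPa.
σ'_f = 161.2 ≤ σ'_p = 227 kPa, so the clay remains overconsolidated and only the recompression index applies:
S_c = C_r·H/(1+e₀)·log₁₀(σ'_f/σ'_0) = 0.021×7.7/2.14×log₁₀(161.2/57.2)
    = 0.07556 × 0.44997 = 0.034 m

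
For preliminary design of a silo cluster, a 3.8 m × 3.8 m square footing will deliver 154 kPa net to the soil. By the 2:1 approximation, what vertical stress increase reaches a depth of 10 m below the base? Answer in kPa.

By the 2:1 method the load spreads at 1 horizontal : 2 vertical, so at depth z the loaded area has grown by z in each plan dimension:
Δσ = qBL/((B+z)(L+z)) = 154×3.8×3.8/((3.8+10)(3.8+10)) = 11.677 kPa

Δσ_z ≈ 11.7 kPa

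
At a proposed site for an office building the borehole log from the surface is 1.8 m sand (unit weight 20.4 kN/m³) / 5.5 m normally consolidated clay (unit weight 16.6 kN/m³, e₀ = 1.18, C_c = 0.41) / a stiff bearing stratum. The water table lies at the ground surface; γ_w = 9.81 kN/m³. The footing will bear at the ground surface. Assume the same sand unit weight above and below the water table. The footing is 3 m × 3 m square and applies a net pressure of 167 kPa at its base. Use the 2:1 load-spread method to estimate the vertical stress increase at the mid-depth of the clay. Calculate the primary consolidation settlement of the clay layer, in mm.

S_c ≈ 238 mm

Mid-depth of clay below the ground surface: z = 1.8 + 5.5/2 = 4.55 m.
Total vertical stress at mid-clay: σ_v = 20.4×1.8 + 16.6×2.75 = 82.37 kPa.
Pore pressure: u = 9.81×(4.55 − 0) = 44.636 kPa.
Initial effective stress: σ'_0 = σ_v − u = 82.37 − 44.636 = 37.734 kPa.
Stress increase at mid-clay by the 2:1 spreading method:
Δσ = qBL/((B+z)(L+z)) = 167×3×3/((3+4.55)(3+4.55)) = 26.367 kPa
Final effective stress: σ'_f = σ'_0 + Δσ = 37.734 + 26.367 = 64.101 kPa.
Normally consolidated clay, so the full stress increment lies on the virgin compression line:
S_c = C_c·H/(1+e₀)·log₁₀(σ'_f/σ'_0) = 0.41×5.5/(1+1.18)×log₁₀(64.101/37.734)
    = 1.0344 × 0.23013 = 0.238 m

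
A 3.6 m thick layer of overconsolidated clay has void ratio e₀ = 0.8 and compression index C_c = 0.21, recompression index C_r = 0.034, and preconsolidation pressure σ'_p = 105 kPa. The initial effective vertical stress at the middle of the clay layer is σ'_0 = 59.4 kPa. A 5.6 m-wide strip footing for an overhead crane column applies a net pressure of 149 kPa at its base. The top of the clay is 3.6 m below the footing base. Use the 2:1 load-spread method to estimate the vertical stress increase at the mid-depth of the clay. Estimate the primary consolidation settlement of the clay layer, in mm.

Mid-depth of clay below the footing base: z = 3.6 + 3.6/2 = 5.4 m.
Stress increase at mid-clay by the 2:1 spreading method:
Δσ = qB/(B+z) = 149×5.6/(5.6+5.4) = 75.855 kPa
Final effective stress: σ'_f = 59.4 + 75.855 = 135.25 kPa.
σ'_f = 135.25 > σ'_p = 105 kPa, so the stress path crosses the preconsolidation pressure — recompression up to σ'_p, then virgin compression beyond:
S_c = H/(1+e₀)·[C_r·log₁₀(σ'_p/σ'_0) + C_c·log₁₀(σ'_f/σ'_p)]
    = 3.6/1.8 × [0.034×log₁₀(105/59.4) + 0.21×log₁₀(135.25/105)]
    = 2 × [0.0084117 + 0.023089] = 0.063 m

S_c ≈ 63 mm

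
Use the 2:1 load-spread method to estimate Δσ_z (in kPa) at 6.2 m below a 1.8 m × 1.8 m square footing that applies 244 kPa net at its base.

By the 2:1 method the load spreads at 1 horizontal : 2 vertical, so at depth z the loaded area has grown by z in each plan dimension:
Δσ = qBL/((B+z)(L+z)) = 244×1.8×1.8/((1.8+6.2)(1.8+6.2)) = 12.352 kPa

Δσ_z ≈ 12.4 kPa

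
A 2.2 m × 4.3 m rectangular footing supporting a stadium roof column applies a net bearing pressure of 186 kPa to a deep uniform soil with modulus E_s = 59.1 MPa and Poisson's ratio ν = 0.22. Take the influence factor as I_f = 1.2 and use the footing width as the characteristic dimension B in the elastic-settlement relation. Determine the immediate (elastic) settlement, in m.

S_e ≈ 0.00791 m

Immediate (elastic) settlement: S_e = q·B·(1−ν²)/E_s · I_f.
E_s = 59.1 MPa = 59100 kPa.
S_e = 186 × 2.2 × (1 − 0.22²) / 59100 × 1.2
    = 186 × 2.2 × 0.9516 / 59100 × 1.2
    = 0.007906 m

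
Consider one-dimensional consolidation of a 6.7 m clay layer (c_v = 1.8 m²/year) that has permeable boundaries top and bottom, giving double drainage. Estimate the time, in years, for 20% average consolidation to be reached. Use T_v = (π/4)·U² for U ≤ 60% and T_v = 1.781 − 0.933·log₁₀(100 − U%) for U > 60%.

Drainage path length: H_d = H/2 = 3.35 m (double drainage).
U ≤ 60%: T_v = (π/4)·U² = (π/4)×0.2² = 0.031416.
t = T_v·H_d²/c_v = 0.031416×3.35²/1.8 = 0.1959 years.

t ≈ 0.196 years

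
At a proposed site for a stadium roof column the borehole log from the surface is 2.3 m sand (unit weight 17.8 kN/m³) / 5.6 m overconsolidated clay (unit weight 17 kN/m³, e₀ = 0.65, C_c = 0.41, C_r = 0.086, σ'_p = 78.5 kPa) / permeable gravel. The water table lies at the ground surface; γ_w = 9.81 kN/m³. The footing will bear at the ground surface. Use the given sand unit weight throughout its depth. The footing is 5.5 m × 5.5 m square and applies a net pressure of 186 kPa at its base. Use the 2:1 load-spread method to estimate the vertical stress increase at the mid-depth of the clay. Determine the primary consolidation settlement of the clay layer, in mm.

Mid-depth of clay below the ground surface: z = 2.3 + 5.6/2 = 5.1 m.
Total vertical stress at mid-clay: σ_v = 17.8×2.3 + 17×2.8 = 88.54 kPa.
Pore pressure: u = 9.81×(5.1 − 0) = 50.031 kPa.
Initial effective stress: σ'_0 = σ_v − u = 88.54 − 50.031 = 38.509 kPa.
Stress increase at mid-clay by the 2:1 spreading method:
Δσ = qBL/((B+z)(L+z)) = 186×5.5×5.5/((5.5+5.1)(5.5+5.1)) = 50.076 kPa
Final effective stress: σ'_f = 38.509 + 50.076 = 88.585 kPa.
σ'_f = 88.585 > σ'_p = 78.5 kPa, so the stress path crosses the preconsolidation pressure — recompression up to σ'_p, then virgin compression beyond:
S_c = H/(1+e₀)·[C_r·log₁₀(σ'_p/σ'_0) + C_c·log₁₀(σ'_f/σ'_p)]
    = 5.6/1.65 × [0.086×log₁₀(78.5/38.509) + 0.41×log₁₀(88.585/78.5)]
    = 3.3939 × [0.0266 + 0.021521] = 0.1633 m

S_c ≈ 163 mm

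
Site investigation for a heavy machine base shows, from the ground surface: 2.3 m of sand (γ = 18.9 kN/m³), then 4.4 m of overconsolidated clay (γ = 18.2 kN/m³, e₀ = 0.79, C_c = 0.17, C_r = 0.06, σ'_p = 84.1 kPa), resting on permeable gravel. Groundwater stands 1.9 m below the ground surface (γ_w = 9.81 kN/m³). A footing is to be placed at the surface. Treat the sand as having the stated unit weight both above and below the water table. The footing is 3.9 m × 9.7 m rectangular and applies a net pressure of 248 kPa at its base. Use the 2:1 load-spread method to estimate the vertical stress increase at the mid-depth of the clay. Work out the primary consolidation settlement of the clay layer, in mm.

Mid-depth of clay below the ground surface: z = 2.3 + 4.4/2 = 4.5 m.
Total vertical stress at mid-clay: σ_v = 18.9×2.3 + 18.2×2.2 = 83.51 kPa.
Pore pressure: u = 9.81×(4.5 − 1.9) = 25.506 kPa.
Initial effective stress: σ'_0 = σ_v − u = 83.51 − 25.506 = 58.004 kPa.
Stress increase at mid-clay by the 2:1 spreading method:
Δσ = qBL/((B+z)(L+z)) = 248×3.9×9.7/((3.9+4.5)(9.7+4.5)) = 78.654 kPa
Final effective stress: σ'_f = 58.004 + 78.654 = 136.66 kPa.
σ'_f = 136.66 > σ'_p = 84.1 kPa, so the stress path crosses the preconsolidation pressure — recompression up to σ'_p, then virgin compression beyond:
S_c = H/(1+e₀)·[C_r·log₁₀(σ'_p/σ'_0) + C_c·log₁₀(σ'_f/σ'_p)]
    = 4.4/1.79 × [0.06×log₁₀(84.1/58.004) + 0.17×log₁₀(136.66/84.1)]
    = 2.4581 × [0.0096803 + 0.035844] = 0.1119 m

S_c ≈ 112 mm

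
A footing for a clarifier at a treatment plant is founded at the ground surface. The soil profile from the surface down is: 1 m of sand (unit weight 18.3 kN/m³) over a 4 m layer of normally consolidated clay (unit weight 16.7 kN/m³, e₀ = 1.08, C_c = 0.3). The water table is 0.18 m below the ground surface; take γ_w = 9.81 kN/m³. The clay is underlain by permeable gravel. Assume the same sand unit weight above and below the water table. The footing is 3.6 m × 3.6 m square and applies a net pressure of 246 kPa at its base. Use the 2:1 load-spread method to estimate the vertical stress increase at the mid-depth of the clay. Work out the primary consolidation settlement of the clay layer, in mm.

S_c ≈ 350 mm

Mid-depth of clay below the ground surface: z = 1 + 4/2 = 3 m.
Total vertical stress at mid-clay: σ_v = 18.3×1 + 16.7×2 = 51.7 kPa.
Pore pressure: u = 9.81×(3 − 0.18) = 27.664 kPa.
Initial effective stress: σ'_0 = σ_v − u = 51.7 − 27.664 = 24.036 kPa.
Stress increase at mid-clay by the 2:1 spreading method:
Δσ = qBL/((B+z)(L+z)) = 246×3.6×3.6/((3.6+3)(3.6+3)) = 73.19 kPa
Final effective stress: σ'_f = σ'_0 + Δσ = 24.036 + 73.19 = 97.226 kPa.
Normally consolidated clay, so the full stress increment lies on the virgin compression line:
S_c = C_c·H/(1+e₀)·log₁₀(σ'_f/σ'_0) = 0.3×4/(1+1.08)×log₁₀(97.226/24.036)
    = 0.57692 × 0.60692 = 0.3501 m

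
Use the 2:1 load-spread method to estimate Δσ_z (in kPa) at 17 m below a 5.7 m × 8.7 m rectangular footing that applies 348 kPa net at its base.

By the 2:1 method the load spreads at 1 horizontal : 2 vertical, so at depth z the loaded area has grown by z in each plan dimension:
Δσ = qBL/((B+z)(L+z)) = 348×5.7×8.7/((5.7+17)(8.7+17)) = 29.581 kPa

Δσ_z ≈ 29.6 kPa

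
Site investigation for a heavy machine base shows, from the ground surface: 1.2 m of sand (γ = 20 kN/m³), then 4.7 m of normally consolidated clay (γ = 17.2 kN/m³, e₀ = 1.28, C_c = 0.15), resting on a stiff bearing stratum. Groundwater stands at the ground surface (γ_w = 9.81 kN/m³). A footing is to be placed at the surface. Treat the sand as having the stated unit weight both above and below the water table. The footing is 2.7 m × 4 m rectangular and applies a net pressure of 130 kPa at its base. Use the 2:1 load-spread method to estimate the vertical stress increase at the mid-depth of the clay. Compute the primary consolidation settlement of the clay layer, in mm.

Mid-depth of clay below the ground surface: z = 1.2 + 4.7/2 = 3.55 m.
Total vertical stress at mid-clay: σ_v = 20×1.2 + 17.2×2.35 = 64.42 kPa.
Pore pressure: u = 9.81×(3.55 − 0) = 34.825 kPa.
Initial effective stress: σ'_0 = σ_v − u = 64.42 − 34.825 = 29.595 kPa.
Stress increase at mid-clay by the 2:1 spreading method:
Δσ = qBL/((B+z)(L+z)) = 130×2.7×4/((2.7+3.55)(4+3.55)) = 29.754 kPa
Final effective stress: σ'_f = σ'_0 + Δσ = 29.595 + 29.754 = 59.349 kPa.
Normally consolidated clay, so the full stress increment lies on the virgin compression line:
S_c = C_c·H/(1+e₀)·log₁₀(σ'_f/σ'_0) = 0.15×4.7/(1+1.28)×log₁₀(59.349/29.595)
    = 0.30921 × 0.3022 = 0.09344 m

S_c ≈ 93.4 mm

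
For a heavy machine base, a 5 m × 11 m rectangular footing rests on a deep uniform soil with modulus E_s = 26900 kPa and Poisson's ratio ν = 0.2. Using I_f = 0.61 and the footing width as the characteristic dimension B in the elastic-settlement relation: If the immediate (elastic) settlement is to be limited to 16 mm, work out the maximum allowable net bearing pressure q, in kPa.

S_e = q·B·(1−ν²)/E_s · I_f  ⇒  q = S_e·E_s / (B·(1−ν²)·I_f).
q = 0.016 × 26900 / (5 × 0.96 × 0.61) = 147 kPa

q ≈ 147 kPa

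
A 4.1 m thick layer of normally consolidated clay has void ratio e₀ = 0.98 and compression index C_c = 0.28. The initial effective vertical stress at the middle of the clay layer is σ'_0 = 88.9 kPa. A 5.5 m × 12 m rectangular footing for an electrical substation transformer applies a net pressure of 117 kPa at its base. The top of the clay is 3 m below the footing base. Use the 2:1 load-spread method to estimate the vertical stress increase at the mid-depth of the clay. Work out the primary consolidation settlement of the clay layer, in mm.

Mid-depth of clay below the footing base: z = 3 + 4.1/2 = 5.05 m.
Stress increase at mid-clay by the 2:1 spreading method:
Δσ = qBL/((B+z)(L+z)) = 117×5.5×12/((5.5+5.05)(12+5.05)) = 42.929 kPa
Final effective stress: σ'_f = σ'_0 + Δσ = 88.9 + 42.929 = 131.83 kPa.
Normally consolidated clay, so the full stress increment lies on the virgin compression line:
S_c = C_c·H/(1+e₀)·log₁₀(σ'_f/σ'_0) = 0.28×4.1/(1+0.98)×log₁₀(131.83/88.9)
    = 0.5798 × 0.17111 = 0.09921 m

S_c ≈ 99.2 mm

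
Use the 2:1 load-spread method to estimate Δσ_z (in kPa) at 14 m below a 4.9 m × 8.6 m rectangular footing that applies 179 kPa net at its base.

By the 2:1 method the load spreads at 1 horizontal : 2 vertical, so at depth z the loaded area has grown by z in each plan dimension:
Δσ = qBL/((B+z)(L+z)) = 179×4.9×8.6/((4.9+14)(8.6+14)) = 17.659 kPa

Δσ_z ≈ 17.7 kPa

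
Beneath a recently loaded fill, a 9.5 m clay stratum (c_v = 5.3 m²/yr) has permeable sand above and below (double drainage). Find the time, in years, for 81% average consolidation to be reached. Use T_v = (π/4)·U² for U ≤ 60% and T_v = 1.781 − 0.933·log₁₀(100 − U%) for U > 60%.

Drainage path length: H_d = H/2 = 4.75 m (double drainage).
U > 60%: T_v = 1.781 − 0.933·log₁₀(100 − 81) = 0.58792.
t = T_v·H_d²/c_v = 0.58792×4.75²/5.3 = 2.503 years.

t ≈ 2.5 years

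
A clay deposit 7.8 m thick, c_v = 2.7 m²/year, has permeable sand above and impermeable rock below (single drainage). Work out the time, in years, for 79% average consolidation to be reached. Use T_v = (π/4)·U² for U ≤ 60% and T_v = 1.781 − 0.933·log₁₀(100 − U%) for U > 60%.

Drainage path length: H_d = H = 7.8 m (single drainage).
U > 60%: T_v = 1.781 − 0.933·log₁₀(100 − 79) = 0.54737.
t = T_v·H_d²/c_v = 0.54737×7.8²/2.7 = 12.33 years.

t ≈ 12.3 years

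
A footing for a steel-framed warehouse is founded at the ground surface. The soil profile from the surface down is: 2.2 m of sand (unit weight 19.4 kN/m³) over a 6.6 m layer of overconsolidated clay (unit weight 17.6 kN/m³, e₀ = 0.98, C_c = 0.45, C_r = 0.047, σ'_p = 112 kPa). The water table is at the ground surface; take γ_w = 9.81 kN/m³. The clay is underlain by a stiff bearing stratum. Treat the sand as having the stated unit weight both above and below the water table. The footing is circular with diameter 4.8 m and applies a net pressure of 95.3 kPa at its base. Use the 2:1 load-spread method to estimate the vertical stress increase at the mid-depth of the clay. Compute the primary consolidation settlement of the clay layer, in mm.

S_c ≈ 24.9 mm

Mid-depth of clay below the ground surface: z = 2.2 + 6.6/2 = 5.5 m.
Total vertical stress at mid-clay: σ_v = 19.4×2.2 + 17.6×3.3 = 100.76 kPa.
Pore pressure: u = 9.81×(5.5 − 0) = 53.955 kPa.
Initial effective stress: σ'_0 = σ_v − u = 100.76 − 53.955 = 46.805 kPa.
Stress increase at mid-clay by the 2:1 spreading method:
Δσ ≈ qD²/(D+z)² = 95.3×4.8²/(4.8+5.5)² = 20.697 kPa
Final effective stress: σ'_f = 46.805 + 20.697 = 67.502 kPa.
σ'_f = 67.502 ≤ σ'_p = 112 kPa, so the clay remains overconsolidated and only the recompression index applies:
S_c = C_r·H/(1+e₀)·log₁₀(σ'_f/σ'_0) = 0.047×6.6/1.98×log₁₀(67.502/46.805)
    = 0.15667 × 0.15902 = 0.02491 m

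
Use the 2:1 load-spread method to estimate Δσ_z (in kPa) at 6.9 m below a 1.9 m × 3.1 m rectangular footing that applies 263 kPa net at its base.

By the 2:1 method the load spreads at 1 horizontal : 2 vertical, so at depth z the loaded area has grown by z in each plan dimension:
Δσ = qBL/((B+z)(L+z)) = 263×1.9×3.1/((1.9+6.9)(3.1+6.9)) = 17.603 kPa

Δσ_z ≈ 17.6 kPa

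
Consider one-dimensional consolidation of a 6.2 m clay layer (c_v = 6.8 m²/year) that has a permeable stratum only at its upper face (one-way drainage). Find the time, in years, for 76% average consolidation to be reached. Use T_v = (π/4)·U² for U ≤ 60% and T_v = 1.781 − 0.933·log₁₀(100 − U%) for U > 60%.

Drainage path length: H_d = H = 6.2 m (single drainage).
U > 60%: T_v = 1.781 − 0.933·log₁₀(100 − 76) = 0.49326.
t = T_v·H_d²/c_v = 0.49326×6.2²/6.8 = 2.788 years.

t ≈ 2.79 years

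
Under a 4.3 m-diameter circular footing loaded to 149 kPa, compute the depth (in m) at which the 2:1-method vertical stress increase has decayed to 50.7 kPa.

z ≈ 3.07 m

2:1 spreading — at depth z the loaded area has grown by z in each plan dimension:
qD²/(D+z)² = Δσ_z ⇒ z = D(√(q/Δσ_z) − 1) = 4.3×(√(149/50.7) − 1) = 3.072 m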